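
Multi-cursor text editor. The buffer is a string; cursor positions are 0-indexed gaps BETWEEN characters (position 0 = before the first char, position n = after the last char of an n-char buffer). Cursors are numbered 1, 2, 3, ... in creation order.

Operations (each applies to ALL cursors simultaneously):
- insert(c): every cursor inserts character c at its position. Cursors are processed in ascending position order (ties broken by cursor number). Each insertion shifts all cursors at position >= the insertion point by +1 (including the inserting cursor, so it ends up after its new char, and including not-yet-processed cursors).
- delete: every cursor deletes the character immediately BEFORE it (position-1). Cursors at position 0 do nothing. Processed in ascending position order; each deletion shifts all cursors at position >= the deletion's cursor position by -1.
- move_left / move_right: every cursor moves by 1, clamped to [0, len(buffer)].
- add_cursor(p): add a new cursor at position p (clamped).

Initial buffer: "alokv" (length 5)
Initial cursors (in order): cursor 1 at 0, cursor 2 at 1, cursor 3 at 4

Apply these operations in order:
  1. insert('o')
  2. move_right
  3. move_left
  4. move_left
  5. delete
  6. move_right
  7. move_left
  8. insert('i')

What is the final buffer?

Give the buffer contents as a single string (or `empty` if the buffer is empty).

Answer: ioioloiov

Derivation:
After op 1 (insert('o')): buffer="oaolokov" (len 8), cursors c1@1 c2@3 c3@7, authorship 1.2...3.
After op 2 (move_right): buffer="oaolokov" (len 8), cursors c1@2 c2@4 c3@8, authorship 1.2...3.
After op 3 (move_left): buffer="oaolokov" (len 8), cursors c1@1 c2@3 c3@7, authorship 1.2...3.
After op 4 (move_left): buffer="oaolokov" (len 8), cursors c1@0 c2@2 c3@6, authorship 1.2...3.
After op 5 (delete): buffer="ooloov" (len 6), cursors c1@0 c2@1 c3@4, authorship 12..3.
After op 6 (move_right): buffer="ooloov" (len 6), cursors c1@1 c2@2 c3@5, authorship 12..3.
After op 7 (move_left): buffer="ooloov" (len 6), cursors c1@0 c2@1 c3@4, authorship 12..3.
After op 8 (insert('i')): buffer="ioioloiov" (len 9), cursors c1@1 c2@3 c3@7, authorship 1122..33.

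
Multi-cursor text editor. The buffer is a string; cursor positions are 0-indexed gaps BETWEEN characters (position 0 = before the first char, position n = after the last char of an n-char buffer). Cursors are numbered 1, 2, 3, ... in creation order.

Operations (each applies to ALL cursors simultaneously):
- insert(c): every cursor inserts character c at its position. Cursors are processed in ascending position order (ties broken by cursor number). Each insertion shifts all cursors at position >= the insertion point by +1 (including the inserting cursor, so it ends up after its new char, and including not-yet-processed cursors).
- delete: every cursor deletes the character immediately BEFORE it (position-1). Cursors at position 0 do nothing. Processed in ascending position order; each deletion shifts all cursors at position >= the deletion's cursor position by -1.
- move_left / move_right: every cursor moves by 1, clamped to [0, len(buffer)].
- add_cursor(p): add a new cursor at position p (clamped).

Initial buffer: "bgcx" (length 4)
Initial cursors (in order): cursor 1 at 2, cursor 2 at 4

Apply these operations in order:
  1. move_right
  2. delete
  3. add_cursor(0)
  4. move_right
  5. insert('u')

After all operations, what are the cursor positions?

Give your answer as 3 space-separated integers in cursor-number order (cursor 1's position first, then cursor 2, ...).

Answer: 5 5 2

Derivation:
After op 1 (move_right): buffer="bgcx" (len 4), cursors c1@3 c2@4, authorship ....
After op 2 (delete): buffer="bg" (len 2), cursors c1@2 c2@2, authorship ..
After op 3 (add_cursor(0)): buffer="bg" (len 2), cursors c3@0 c1@2 c2@2, authorship ..
After op 4 (move_right): buffer="bg" (len 2), cursors c3@1 c1@2 c2@2, authorship ..
After op 5 (insert('u')): buffer="buguu" (len 5), cursors c3@2 c1@5 c2@5, authorship .3.12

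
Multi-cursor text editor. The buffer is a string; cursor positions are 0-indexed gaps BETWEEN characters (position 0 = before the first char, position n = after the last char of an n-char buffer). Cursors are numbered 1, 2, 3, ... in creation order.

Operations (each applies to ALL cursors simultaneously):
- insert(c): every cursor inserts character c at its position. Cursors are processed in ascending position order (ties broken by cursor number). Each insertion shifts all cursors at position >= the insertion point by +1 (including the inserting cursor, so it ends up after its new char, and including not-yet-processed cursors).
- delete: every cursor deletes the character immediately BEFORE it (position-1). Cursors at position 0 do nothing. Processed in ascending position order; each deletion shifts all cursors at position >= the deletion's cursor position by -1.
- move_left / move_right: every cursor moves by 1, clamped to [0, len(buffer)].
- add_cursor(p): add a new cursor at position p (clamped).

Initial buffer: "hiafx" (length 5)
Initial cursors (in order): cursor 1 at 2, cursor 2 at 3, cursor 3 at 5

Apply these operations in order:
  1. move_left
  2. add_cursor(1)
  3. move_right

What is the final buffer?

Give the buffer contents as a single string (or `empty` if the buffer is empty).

After op 1 (move_left): buffer="hiafx" (len 5), cursors c1@1 c2@2 c3@4, authorship .....
After op 2 (add_cursor(1)): buffer="hiafx" (len 5), cursors c1@1 c4@1 c2@2 c3@4, authorship .....
After op 3 (move_right): buffer="hiafx" (len 5), cursors c1@2 c4@2 c2@3 c3@5, authorship .....

Answer: hiafx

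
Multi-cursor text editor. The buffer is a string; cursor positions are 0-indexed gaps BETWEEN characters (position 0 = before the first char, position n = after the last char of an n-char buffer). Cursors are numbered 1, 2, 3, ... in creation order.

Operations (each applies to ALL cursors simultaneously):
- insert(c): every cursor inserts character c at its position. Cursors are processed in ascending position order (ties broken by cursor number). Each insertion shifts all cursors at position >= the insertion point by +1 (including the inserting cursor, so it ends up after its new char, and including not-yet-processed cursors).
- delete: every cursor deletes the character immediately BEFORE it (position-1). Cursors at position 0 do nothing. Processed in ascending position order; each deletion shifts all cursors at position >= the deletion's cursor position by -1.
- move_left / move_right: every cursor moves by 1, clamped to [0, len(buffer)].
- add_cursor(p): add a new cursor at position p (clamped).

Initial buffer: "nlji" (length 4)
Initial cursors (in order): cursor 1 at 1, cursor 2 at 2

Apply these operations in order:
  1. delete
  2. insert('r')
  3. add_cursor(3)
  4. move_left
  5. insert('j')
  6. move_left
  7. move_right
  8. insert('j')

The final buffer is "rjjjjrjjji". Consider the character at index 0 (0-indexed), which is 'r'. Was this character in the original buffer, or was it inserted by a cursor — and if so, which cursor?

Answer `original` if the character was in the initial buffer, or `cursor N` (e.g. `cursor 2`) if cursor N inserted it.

Answer: cursor 1

Derivation:
After op 1 (delete): buffer="ji" (len 2), cursors c1@0 c2@0, authorship ..
After op 2 (insert('r')): buffer="rrji" (len 4), cursors c1@2 c2@2, authorship 12..
After op 3 (add_cursor(3)): buffer="rrji" (len 4), cursors c1@2 c2@2 c3@3, authorship 12..
After op 4 (move_left): buffer="rrji" (len 4), cursors c1@1 c2@1 c3@2, authorship 12..
After op 5 (insert('j')): buffer="rjjrjji" (len 7), cursors c1@3 c2@3 c3@5, authorship 11223..
After op 6 (move_left): buffer="rjjrjji" (len 7), cursors c1@2 c2@2 c3@4, authorship 11223..
After op 7 (move_right): buffer="rjjrjji" (len 7), cursors c1@3 c2@3 c3@5, authorship 11223..
After op 8 (insert('j')): buffer="rjjjjrjjji" (len 10), cursors c1@5 c2@5 c3@8, authorship 11212233..
Authorship (.=original, N=cursor N): 1 1 2 1 2 2 3 3 . .
Index 0: author = 1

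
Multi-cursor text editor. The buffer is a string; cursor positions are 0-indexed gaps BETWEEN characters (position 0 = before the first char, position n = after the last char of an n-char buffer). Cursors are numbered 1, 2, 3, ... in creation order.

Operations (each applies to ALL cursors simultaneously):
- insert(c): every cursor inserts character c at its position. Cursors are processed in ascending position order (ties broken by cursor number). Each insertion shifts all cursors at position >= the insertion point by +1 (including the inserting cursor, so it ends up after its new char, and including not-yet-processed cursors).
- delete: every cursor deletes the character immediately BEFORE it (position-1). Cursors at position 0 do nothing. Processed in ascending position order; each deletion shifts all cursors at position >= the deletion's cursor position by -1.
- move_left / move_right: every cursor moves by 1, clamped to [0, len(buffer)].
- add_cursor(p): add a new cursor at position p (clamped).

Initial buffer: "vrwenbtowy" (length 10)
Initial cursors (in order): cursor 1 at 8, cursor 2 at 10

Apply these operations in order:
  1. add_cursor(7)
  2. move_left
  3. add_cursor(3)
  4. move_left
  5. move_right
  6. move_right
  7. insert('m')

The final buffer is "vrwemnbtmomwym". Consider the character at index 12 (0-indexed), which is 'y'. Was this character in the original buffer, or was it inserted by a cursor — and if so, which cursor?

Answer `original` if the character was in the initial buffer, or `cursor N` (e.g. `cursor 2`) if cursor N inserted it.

After op 1 (add_cursor(7)): buffer="vrwenbtowy" (len 10), cursors c3@7 c1@8 c2@10, authorship ..........
After op 2 (move_left): buffer="vrwenbtowy" (len 10), cursors c3@6 c1@7 c2@9, authorship ..........
After op 3 (add_cursor(3)): buffer="vrwenbtowy" (len 10), cursors c4@3 c3@6 c1@7 c2@9, authorship ..........
After op 4 (move_left): buffer="vrwenbtowy" (len 10), cursors c4@2 c3@5 c1@6 c2@8, authorship ..........
After op 5 (move_right): buffer="vrwenbtowy" (len 10), cursors c4@3 c3@6 c1@7 c2@9, authorship ..........
After op 6 (move_right): buffer="vrwenbtowy" (len 10), cursors c4@4 c3@7 c1@8 c2@10, authorship ..........
After op 7 (insert('m')): buffer="vrwemnbtmomwym" (len 14), cursors c4@5 c3@9 c1@11 c2@14, authorship ....4...3.1..2
Authorship (.=original, N=cursor N): . . . . 4 . . . 3 . 1 . . 2
Index 12: author = original

Answer: original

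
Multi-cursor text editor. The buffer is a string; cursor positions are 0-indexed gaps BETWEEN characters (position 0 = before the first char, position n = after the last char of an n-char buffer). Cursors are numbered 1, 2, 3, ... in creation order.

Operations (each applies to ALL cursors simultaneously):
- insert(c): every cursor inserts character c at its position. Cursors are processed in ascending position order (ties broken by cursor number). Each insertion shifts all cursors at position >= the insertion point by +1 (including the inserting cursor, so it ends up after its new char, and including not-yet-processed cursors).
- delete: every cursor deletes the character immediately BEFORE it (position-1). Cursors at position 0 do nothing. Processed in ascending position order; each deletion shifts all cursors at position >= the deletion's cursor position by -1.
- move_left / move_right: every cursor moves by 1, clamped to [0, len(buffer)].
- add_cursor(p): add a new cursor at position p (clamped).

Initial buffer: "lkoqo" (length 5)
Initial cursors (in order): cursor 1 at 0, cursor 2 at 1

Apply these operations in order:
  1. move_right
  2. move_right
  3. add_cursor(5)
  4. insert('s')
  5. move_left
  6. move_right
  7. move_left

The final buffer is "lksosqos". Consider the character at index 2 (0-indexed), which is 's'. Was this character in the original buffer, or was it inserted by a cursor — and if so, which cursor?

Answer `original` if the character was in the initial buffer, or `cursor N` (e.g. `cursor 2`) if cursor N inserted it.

Answer: cursor 1

Derivation:
After op 1 (move_right): buffer="lkoqo" (len 5), cursors c1@1 c2@2, authorship .....
After op 2 (move_right): buffer="lkoqo" (len 5), cursors c1@2 c2@3, authorship .....
After op 3 (add_cursor(5)): buffer="lkoqo" (len 5), cursors c1@2 c2@3 c3@5, authorship .....
After op 4 (insert('s')): buffer="lksosqos" (len 8), cursors c1@3 c2@5 c3@8, authorship ..1.2..3
After op 5 (move_left): buffer="lksosqos" (len 8), cursors c1@2 c2@4 c3@7, authorship ..1.2..3
After op 6 (move_right): buffer="lksosqos" (len 8), cursors c1@3 c2@5 c3@8, authorship ..1.2..3
After op 7 (move_left): buffer="lksosqos" (len 8), cursors c1@2 c2@4 c3@7, authorship ..1.2..3
Authorship (.=original, N=cursor N): . . 1 . 2 . . 3
Index 2: author = 1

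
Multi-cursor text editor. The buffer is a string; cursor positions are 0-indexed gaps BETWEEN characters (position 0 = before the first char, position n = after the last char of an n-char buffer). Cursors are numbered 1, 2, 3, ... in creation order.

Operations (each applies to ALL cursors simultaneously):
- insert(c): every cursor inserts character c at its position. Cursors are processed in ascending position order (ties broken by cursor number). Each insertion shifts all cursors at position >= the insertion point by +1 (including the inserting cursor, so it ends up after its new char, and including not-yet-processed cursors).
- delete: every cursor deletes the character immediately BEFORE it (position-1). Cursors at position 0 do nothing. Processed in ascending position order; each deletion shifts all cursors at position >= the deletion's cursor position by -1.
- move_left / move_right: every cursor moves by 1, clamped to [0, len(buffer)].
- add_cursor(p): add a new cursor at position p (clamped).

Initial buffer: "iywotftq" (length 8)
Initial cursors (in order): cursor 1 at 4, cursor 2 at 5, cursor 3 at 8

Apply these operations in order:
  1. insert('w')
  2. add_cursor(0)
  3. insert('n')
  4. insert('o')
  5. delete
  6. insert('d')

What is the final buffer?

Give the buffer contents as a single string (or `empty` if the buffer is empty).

Answer: ndiywowndtwndftqwnd

Derivation:
After op 1 (insert('w')): buffer="iywowtwftqw" (len 11), cursors c1@5 c2@7 c3@11, authorship ....1.2...3
After op 2 (add_cursor(0)): buffer="iywowtwftqw" (len 11), cursors c4@0 c1@5 c2@7 c3@11, authorship ....1.2...3
After op 3 (insert('n')): buffer="niywowntwnftqwn" (len 15), cursors c4@1 c1@7 c2@10 c3@15, authorship 4....11.22...33
After op 4 (insert('o')): buffer="noiywownotwnoftqwno" (len 19), cursors c4@2 c1@9 c2@13 c3@19, authorship 44....111.222...333
After op 5 (delete): buffer="niywowntwnftqwn" (len 15), cursors c4@1 c1@7 c2@10 c3@15, authorship 4....11.22...33
After op 6 (insert('d')): buffer="ndiywowndtwndftqwnd" (len 19), cursors c4@2 c1@9 c2@13 c3@19, authorship 44....111.222...333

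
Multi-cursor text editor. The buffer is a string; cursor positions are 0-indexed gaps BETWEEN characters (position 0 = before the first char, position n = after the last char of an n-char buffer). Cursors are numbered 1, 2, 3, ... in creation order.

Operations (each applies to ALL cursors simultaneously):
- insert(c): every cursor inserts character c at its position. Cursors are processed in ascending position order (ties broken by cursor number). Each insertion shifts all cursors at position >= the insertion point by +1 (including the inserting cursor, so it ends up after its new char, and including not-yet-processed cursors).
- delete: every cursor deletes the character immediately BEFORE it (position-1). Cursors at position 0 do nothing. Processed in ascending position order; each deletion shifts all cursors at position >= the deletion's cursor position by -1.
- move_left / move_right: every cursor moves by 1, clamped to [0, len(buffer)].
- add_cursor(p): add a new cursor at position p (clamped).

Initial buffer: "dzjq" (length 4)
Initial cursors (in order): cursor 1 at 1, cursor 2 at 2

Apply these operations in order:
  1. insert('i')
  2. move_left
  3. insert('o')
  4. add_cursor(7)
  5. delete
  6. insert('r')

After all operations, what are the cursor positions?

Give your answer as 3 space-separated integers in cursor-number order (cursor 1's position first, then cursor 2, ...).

Answer: 2 5 7

Derivation:
After op 1 (insert('i')): buffer="dizijq" (len 6), cursors c1@2 c2@4, authorship .1.2..
After op 2 (move_left): buffer="dizijq" (len 6), cursors c1@1 c2@3, authorship .1.2..
After op 3 (insert('o')): buffer="doizoijq" (len 8), cursors c1@2 c2@5, authorship .11.22..
After op 4 (add_cursor(7)): buffer="doizoijq" (len 8), cursors c1@2 c2@5 c3@7, authorship .11.22..
After op 5 (delete): buffer="diziq" (len 5), cursors c1@1 c2@3 c3@4, authorship .1.2.
After op 6 (insert('r')): buffer="drizrirq" (len 8), cursors c1@2 c2@5 c3@7, authorship .11.223.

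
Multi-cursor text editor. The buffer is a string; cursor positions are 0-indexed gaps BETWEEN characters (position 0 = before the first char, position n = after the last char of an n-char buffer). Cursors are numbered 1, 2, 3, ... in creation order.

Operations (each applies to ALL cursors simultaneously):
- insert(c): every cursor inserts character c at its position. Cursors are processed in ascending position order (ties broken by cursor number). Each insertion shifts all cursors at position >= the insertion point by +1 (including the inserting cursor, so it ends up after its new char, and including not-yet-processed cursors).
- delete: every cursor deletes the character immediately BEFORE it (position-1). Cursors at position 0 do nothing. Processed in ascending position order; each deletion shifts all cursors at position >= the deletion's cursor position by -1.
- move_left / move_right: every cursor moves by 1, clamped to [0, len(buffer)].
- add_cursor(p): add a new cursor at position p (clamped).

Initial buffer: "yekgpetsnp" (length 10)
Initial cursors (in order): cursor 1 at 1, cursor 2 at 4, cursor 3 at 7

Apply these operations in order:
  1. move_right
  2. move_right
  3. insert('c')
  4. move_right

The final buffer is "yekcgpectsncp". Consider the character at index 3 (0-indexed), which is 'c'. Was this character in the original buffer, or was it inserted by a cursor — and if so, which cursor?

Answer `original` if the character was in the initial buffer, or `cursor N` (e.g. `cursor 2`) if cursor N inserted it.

Answer: cursor 1

Derivation:
After op 1 (move_right): buffer="yekgpetsnp" (len 10), cursors c1@2 c2@5 c3@8, authorship ..........
After op 2 (move_right): buffer="yekgpetsnp" (len 10), cursors c1@3 c2@6 c3@9, authorship ..........
After op 3 (insert('c')): buffer="yekcgpectsncp" (len 13), cursors c1@4 c2@8 c3@12, authorship ...1...2...3.
After op 4 (move_right): buffer="yekcgpectsncp" (len 13), cursors c1@5 c2@9 c3@13, authorship ...1...2...3.
Authorship (.=original, N=cursor N): . . . 1 . . . 2 . . . 3 .
Index 3: author = 1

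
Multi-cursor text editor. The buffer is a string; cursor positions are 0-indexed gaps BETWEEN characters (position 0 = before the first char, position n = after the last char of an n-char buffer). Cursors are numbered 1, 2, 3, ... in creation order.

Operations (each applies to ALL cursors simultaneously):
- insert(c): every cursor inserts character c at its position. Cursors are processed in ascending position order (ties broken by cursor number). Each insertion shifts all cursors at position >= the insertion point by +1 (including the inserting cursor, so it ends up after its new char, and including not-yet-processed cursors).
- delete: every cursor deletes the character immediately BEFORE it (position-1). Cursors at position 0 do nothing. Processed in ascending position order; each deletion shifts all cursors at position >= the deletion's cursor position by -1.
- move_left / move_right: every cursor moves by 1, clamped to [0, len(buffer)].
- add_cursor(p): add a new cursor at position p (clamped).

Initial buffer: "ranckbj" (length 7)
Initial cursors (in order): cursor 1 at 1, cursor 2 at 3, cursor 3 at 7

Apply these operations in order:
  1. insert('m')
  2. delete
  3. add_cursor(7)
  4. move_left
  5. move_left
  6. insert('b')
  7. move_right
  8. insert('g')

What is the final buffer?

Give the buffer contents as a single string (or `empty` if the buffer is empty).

Answer: brgbagnckbbbggj

Derivation:
After op 1 (insert('m')): buffer="rmanmckbjm" (len 10), cursors c1@2 c2@5 c3@10, authorship .1..2....3
After op 2 (delete): buffer="ranckbj" (len 7), cursors c1@1 c2@3 c3@7, authorship .......
After op 3 (add_cursor(7)): buffer="ranckbj" (len 7), cursors c1@1 c2@3 c3@7 c4@7, authorship .......
After op 4 (move_left): buffer="ranckbj" (len 7), cursors c1@0 c2@2 c3@6 c4@6, authorship .......
After op 5 (move_left): buffer="ranckbj" (len 7), cursors c1@0 c2@1 c3@5 c4@5, authorship .......
After op 6 (insert('b')): buffer="brbanckbbbj" (len 11), cursors c1@1 c2@3 c3@9 c4@9, authorship 1.2....34..
After op 7 (move_right): buffer="brbanckbbbj" (len 11), cursors c1@2 c2@4 c3@10 c4@10, authorship 1.2....34..
After op 8 (insert('g')): buffer="brgbagnckbbbggj" (len 15), cursors c1@3 c2@6 c3@14 c4@14, authorship 1.12.2...34.34.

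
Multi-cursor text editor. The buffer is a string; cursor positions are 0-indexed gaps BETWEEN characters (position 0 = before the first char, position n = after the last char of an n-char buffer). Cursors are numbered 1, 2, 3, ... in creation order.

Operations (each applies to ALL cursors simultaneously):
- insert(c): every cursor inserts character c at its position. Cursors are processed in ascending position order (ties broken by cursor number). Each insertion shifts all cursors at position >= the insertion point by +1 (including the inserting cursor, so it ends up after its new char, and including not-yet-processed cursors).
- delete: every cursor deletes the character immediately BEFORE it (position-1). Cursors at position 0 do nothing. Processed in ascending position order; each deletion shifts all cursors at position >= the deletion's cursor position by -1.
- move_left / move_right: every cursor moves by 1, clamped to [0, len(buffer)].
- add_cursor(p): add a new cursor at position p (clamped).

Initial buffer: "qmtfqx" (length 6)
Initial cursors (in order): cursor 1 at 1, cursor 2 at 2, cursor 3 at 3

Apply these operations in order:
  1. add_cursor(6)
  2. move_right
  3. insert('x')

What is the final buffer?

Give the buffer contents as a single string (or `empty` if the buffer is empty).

Answer: qmxtxfxqxx

Derivation:
After op 1 (add_cursor(6)): buffer="qmtfqx" (len 6), cursors c1@1 c2@2 c3@3 c4@6, authorship ......
After op 2 (move_right): buffer="qmtfqx" (len 6), cursors c1@2 c2@3 c3@4 c4@6, authorship ......
After op 3 (insert('x')): buffer="qmxtxfxqxx" (len 10), cursors c1@3 c2@5 c3@7 c4@10, authorship ..1.2.3..4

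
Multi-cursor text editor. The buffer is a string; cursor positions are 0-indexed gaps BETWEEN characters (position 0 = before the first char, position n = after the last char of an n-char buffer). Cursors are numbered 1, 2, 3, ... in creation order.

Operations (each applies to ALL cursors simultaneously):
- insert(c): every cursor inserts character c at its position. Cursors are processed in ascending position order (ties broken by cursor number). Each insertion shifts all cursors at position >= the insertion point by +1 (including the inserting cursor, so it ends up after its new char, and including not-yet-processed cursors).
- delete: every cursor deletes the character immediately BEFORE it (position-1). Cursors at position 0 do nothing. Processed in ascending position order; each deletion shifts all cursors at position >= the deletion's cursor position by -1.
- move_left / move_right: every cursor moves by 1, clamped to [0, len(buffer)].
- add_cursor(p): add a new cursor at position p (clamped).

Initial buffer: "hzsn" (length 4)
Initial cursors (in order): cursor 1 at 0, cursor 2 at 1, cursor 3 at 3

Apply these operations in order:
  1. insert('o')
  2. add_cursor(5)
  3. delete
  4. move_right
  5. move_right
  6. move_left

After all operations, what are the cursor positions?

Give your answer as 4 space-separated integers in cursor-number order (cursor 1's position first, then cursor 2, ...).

After op 1 (insert('o')): buffer="ohozson" (len 7), cursors c1@1 c2@3 c3@6, authorship 1.2..3.
After op 2 (add_cursor(5)): buffer="ohozson" (len 7), cursors c1@1 c2@3 c4@5 c3@6, authorship 1.2..3.
After op 3 (delete): buffer="hzn" (len 3), cursors c1@0 c2@1 c3@2 c4@2, authorship ...
After op 4 (move_right): buffer="hzn" (len 3), cursors c1@1 c2@2 c3@3 c4@3, authorship ...
After op 5 (move_right): buffer="hzn" (len 3), cursors c1@2 c2@3 c3@3 c4@3, authorship ...
After op 6 (move_left): buffer="hzn" (len 3), cursors c1@1 c2@2 c3@2 c4@2, authorship ...

Answer: 1 2 2 2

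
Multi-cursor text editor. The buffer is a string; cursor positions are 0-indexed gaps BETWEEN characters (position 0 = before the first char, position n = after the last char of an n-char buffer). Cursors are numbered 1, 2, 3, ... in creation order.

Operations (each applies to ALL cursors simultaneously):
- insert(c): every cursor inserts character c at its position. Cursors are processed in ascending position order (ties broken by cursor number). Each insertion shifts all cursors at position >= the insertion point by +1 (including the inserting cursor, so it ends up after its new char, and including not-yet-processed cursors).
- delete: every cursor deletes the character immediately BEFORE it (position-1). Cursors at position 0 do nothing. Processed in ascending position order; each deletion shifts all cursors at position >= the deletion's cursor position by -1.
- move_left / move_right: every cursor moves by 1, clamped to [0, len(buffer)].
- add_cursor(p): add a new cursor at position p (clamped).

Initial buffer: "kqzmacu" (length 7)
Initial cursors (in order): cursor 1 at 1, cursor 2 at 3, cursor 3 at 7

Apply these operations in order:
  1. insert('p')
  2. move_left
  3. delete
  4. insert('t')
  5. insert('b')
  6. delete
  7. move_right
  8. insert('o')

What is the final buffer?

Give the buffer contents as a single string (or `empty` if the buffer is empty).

Answer: tpoqtpomactpo

Derivation:
After op 1 (insert('p')): buffer="kpqzpmacup" (len 10), cursors c1@2 c2@5 c3@10, authorship .1..2....3
After op 2 (move_left): buffer="kpqzpmacup" (len 10), cursors c1@1 c2@4 c3@9, authorship .1..2....3
After op 3 (delete): buffer="pqpmacp" (len 7), cursors c1@0 c2@2 c3@6, authorship 1.2...3
After op 4 (insert('t')): buffer="tpqtpmactp" (len 10), cursors c1@1 c2@4 c3@9, authorship 11.22...33
After op 5 (insert('b')): buffer="tbpqtbpmactbp" (len 13), cursors c1@2 c2@6 c3@12, authorship 111.222...333
After op 6 (delete): buffer="tpqtpmactp" (len 10), cursors c1@1 c2@4 c3@9, authorship 11.22...33
After op 7 (move_right): buffer="tpqtpmactp" (len 10), cursors c1@2 c2@5 c3@10, authorship 11.22...33
After op 8 (insert('o')): buffer="tpoqtpomactpo" (len 13), cursors c1@3 c2@7 c3@13, authorship 111.222...333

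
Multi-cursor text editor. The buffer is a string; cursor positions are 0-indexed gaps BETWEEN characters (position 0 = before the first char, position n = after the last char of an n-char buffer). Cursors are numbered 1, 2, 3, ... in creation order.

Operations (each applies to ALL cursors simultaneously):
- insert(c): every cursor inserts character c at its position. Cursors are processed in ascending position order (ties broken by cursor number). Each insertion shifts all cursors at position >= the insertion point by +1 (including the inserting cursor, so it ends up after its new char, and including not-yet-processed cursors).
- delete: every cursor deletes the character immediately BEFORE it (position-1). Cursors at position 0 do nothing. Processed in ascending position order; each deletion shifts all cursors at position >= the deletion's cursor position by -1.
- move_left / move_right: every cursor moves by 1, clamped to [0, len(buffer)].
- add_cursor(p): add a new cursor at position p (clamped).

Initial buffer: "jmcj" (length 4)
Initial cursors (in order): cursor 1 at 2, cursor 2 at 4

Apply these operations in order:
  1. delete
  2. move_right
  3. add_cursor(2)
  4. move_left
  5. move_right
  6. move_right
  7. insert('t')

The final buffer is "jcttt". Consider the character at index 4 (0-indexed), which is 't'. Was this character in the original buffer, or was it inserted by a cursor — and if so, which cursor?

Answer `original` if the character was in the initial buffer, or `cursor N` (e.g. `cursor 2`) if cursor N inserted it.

After op 1 (delete): buffer="jc" (len 2), cursors c1@1 c2@2, authorship ..
After op 2 (move_right): buffer="jc" (len 2), cursors c1@2 c2@2, authorship ..
After op 3 (add_cursor(2)): buffer="jc" (len 2), cursors c1@2 c2@2 c3@2, authorship ..
After op 4 (move_left): buffer="jc" (len 2), cursors c1@1 c2@1 c3@1, authorship ..
After op 5 (move_right): buffer="jc" (len 2), cursors c1@2 c2@2 c3@2, authorship ..
After op 6 (move_right): buffer="jc" (len 2), cursors c1@2 c2@2 c3@2, authorship ..
After op 7 (insert('t')): buffer="jcttt" (len 5), cursors c1@5 c2@5 c3@5, authorship ..123
Authorship (.=original, N=cursor N): . . 1 2 3
Index 4: author = 3

Answer: cursor 3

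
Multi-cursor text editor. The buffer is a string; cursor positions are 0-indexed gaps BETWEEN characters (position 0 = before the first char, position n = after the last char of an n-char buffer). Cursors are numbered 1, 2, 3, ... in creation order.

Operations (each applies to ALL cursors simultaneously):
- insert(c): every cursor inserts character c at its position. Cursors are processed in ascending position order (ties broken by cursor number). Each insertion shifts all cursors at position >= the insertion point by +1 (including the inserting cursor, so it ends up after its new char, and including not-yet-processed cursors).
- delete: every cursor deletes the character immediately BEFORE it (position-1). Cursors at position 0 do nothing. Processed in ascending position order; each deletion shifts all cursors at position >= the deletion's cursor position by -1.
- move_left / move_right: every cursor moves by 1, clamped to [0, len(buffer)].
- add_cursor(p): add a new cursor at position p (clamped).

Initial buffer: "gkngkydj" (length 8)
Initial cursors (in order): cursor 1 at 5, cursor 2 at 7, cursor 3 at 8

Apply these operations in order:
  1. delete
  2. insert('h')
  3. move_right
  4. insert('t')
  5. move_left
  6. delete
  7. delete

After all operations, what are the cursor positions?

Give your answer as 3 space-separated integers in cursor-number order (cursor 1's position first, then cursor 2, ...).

After op 1 (delete): buffer="gkngy" (len 5), cursors c1@4 c2@5 c3@5, authorship .....
After op 2 (insert('h')): buffer="gknghyhh" (len 8), cursors c1@5 c2@8 c3@8, authorship ....1.23
After op 3 (move_right): buffer="gknghyhh" (len 8), cursors c1@6 c2@8 c3@8, authorship ....1.23
After op 4 (insert('t')): buffer="gknghythhtt" (len 11), cursors c1@7 c2@11 c3@11, authorship ....1.12323
After op 5 (move_left): buffer="gknghythhtt" (len 11), cursors c1@6 c2@10 c3@10, authorship ....1.12323
After op 6 (delete): buffer="gknghtht" (len 8), cursors c1@5 c2@7 c3@7, authorship ....1123
After op 7 (delete): buffer="gkngt" (len 5), cursors c1@4 c2@4 c3@4, authorship ....3

Answer: 4 4 4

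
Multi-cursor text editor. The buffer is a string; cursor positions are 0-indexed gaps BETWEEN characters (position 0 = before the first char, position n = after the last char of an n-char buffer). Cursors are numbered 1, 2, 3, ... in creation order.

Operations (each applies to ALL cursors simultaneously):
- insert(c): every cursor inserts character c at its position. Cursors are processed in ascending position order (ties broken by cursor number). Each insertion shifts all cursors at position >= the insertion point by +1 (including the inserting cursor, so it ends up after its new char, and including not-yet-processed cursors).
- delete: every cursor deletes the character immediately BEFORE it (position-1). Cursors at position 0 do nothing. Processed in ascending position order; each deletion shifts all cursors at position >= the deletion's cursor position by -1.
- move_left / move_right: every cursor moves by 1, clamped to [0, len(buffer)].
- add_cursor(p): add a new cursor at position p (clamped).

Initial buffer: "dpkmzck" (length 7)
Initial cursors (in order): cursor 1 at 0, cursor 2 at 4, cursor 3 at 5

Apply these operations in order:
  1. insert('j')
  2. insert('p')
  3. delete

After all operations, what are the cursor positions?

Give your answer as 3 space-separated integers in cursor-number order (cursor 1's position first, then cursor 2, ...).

Answer: 1 6 8

Derivation:
After op 1 (insert('j')): buffer="jdpkmjzjck" (len 10), cursors c1@1 c2@6 c3@8, authorship 1....2.3..
After op 2 (insert('p')): buffer="jpdpkmjpzjpck" (len 13), cursors c1@2 c2@8 c3@11, authorship 11....22.33..
After op 3 (delete): buffer="jdpkmjzjck" (len 10), cursors c1@1 c2@6 c3@8, authorship 1....2.3..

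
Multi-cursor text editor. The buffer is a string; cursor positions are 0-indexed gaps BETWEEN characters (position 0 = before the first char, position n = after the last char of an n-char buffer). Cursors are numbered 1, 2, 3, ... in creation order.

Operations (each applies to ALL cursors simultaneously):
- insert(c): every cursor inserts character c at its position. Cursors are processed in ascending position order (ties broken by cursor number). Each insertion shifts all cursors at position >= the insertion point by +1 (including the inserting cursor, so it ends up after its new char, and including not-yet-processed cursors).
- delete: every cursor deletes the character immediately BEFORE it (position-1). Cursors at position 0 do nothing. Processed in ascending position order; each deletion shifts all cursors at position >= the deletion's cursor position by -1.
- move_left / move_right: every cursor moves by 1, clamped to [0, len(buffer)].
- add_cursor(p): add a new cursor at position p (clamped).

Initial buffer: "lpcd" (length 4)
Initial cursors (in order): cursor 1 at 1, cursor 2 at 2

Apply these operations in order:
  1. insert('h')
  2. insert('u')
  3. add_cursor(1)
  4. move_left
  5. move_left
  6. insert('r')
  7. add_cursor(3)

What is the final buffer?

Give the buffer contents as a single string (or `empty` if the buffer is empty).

After op 1 (insert('h')): buffer="lhphcd" (len 6), cursors c1@2 c2@4, authorship .1.2..
After op 2 (insert('u')): buffer="lhuphucd" (len 8), cursors c1@3 c2@6, authorship .11.22..
After op 3 (add_cursor(1)): buffer="lhuphucd" (len 8), cursors c3@1 c1@3 c2@6, authorship .11.22..
After op 4 (move_left): buffer="lhuphucd" (len 8), cursors c3@0 c1@2 c2@5, authorship .11.22..
After op 5 (move_left): buffer="lhuphucd" (len 8), cursors c3@0 c1@1 c2@4, authorship .11.22..
After op 6 (insert('r')): buffer="rlrhuprhucd" (len 11), cursors c3@1 c1@3 c2@7, authorship 3.111.222..
After op 7 (add_cursor(3)): buffer="rlrhuprhucd" (len 11), cursors c3@1 c1@3 c4@3 c2@7, authorship 3.111.222..

Answer: rlrhuprhucd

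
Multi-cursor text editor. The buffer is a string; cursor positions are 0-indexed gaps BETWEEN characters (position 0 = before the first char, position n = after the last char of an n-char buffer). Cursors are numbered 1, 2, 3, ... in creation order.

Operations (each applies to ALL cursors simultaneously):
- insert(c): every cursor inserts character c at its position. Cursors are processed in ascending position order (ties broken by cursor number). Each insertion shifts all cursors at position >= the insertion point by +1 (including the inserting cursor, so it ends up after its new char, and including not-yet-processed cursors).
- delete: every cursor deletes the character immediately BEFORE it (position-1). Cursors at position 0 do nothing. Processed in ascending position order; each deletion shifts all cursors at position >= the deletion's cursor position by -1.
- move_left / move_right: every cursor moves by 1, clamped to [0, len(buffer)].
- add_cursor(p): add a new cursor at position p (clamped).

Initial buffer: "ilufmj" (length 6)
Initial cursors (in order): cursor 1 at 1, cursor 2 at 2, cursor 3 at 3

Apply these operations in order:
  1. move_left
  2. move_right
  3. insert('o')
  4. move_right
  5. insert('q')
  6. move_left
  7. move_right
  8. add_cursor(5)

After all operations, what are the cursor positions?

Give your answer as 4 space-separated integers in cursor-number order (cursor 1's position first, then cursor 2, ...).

After op 1 (move_left): buffer="ilufmj" (len 6), cursors c1@0 c2@1 c3@2, authorship ......
After op 2 (move_right): buffer="ilufmj" (len 6), cursors c1@1 c2@2 c3@3, authorship ......
After op 3 (insert('o')): buffer="iolouofmj" (len 9), cursors c1@2 c2@4 c3@6, authorship .1.2.3...
After op 4 (move_right): buffer="iolouofmj" (len 9), cursors c1@3 c2@5 c3@7, authorship .1.2.3...
After op 5 (insert('q')): buffer="iolqouqofqmj" (len 12), cursors c1@4 c2@7 c3@10, authorship .1.12.23.3..
After op 6 (move_left): buffer="iolqouqofqmj" (len 12), cursors c1@3 c2@6 c3@9, authorship .1.12.23.3..
After op 7 (move_right): buffer="iolqouqofqmj" (len 12), cursors c1@4 c2@7 c3@10, authorship .1.12.23.3..
After op 8 (add_cursor(5)): buffer="iolqouqofqmj" (len 12), cursors c1@4 c4@5 c2@7 c3@10, authorship .1.12.23.3..

Answer: 4 7 10 5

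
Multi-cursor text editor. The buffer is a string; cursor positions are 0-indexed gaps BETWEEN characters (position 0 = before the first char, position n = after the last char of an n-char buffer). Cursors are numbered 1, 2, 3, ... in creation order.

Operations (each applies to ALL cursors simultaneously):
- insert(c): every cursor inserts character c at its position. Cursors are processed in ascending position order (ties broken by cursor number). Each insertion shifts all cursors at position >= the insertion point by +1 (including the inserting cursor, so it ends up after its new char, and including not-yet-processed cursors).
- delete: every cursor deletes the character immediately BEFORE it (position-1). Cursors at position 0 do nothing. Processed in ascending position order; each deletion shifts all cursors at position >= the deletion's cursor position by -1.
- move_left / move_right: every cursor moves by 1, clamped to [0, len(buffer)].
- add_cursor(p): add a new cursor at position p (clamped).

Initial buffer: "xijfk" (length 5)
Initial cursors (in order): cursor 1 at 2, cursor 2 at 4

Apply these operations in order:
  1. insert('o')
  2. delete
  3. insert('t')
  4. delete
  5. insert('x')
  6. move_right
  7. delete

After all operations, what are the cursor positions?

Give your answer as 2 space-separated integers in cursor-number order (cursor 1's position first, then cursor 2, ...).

Answer: 3 5

Derivation:
After op 1 (insert('o')): buffer="xiojfok" (len 7), cursors c1@3 c2@6, authorship ..1..2.
After op 2 (delete): buffer="xijfk" (len 5), cursors c1@2 c2@4, authorship .....
After op 3 (insert('t')): buffer="xitjftk" (len 7), cursors c1@3 c2@6, authorship ..1..2.
After op 4 (delete): buffer="xijfk" (len 5), cursors c1@2 c2@4, authorship .....
After op 5 (insert('x')): buffer="xixjfxk" (len 7), cursors c1@3 c2@6, authorship ..1..2.
After op 6 (move_right): buffer="xixjfxk" (len 7), cursors c1@4 c2@7, authorship ..1..2.
After op 7 (delete): buffer="xixfx" (len 5), cursors c1@3 c2@5, authorship ..1.2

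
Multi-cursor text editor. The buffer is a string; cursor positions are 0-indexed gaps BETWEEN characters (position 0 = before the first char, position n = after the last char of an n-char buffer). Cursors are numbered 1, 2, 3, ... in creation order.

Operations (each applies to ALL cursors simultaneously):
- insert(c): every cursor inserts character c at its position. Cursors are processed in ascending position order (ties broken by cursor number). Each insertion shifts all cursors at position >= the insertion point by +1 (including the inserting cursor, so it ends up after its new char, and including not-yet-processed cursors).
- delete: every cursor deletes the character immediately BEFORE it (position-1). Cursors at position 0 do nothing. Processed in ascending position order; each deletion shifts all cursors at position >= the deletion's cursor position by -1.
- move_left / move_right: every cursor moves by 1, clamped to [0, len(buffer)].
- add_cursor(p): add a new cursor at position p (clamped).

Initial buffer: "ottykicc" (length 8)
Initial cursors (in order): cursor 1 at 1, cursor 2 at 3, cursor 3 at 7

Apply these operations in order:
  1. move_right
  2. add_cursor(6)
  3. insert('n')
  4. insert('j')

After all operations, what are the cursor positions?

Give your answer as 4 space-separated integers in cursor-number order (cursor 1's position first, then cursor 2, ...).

After op 1 (move_right): buffer="ottykicc" (len 8), cursors c1@2 c2@4 c3@8, authorship ........
After op 2 (add_cursor(6)): buffer="ottykicc" (len 8), cursors c1@2 c2@4 c4@6 c3@8, authorship ........
After op 3 (insert('n')): buffer="otntynkinccn" (len 12), cursors c1@3 c2@6 c4@9 c3@12, authorship ..1..2..4..3
After op 4 (insert('j')): buffer="otnjtynjkinjccnj" (len 16), cursors c1@4 c2@8 c4@12 c3@16, authorship ..11..22..44..33

Answer: 4 8 16 12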